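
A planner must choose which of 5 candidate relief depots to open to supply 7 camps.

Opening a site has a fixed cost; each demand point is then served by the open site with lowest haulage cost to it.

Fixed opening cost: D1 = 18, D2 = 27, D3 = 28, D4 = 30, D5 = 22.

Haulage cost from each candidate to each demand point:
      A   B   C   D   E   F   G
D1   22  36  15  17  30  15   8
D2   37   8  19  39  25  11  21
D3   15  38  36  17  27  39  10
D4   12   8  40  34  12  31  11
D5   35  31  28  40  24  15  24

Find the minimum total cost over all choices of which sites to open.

135

Open {D1, D4}: assign each demand point to its cheapest open site.
  A→D4 12, B→D4 8, C→D1 15, D→D1 17, E→D4 12, F→D1 15, G→D1 8
  haulage cost 87, fixed 48 → total 135.
Compare {D1, D2}: haulage cost 106 + fixed 45 = 151.
Compare {D1, D4, D5}: haulage cost 87 + fixed 70 = 157.
Compare {D1, D2, D4}: haulage cost 83 + fixed 75 = 158.
All other subsets cost ≥ 151. Minimum total cost: 135.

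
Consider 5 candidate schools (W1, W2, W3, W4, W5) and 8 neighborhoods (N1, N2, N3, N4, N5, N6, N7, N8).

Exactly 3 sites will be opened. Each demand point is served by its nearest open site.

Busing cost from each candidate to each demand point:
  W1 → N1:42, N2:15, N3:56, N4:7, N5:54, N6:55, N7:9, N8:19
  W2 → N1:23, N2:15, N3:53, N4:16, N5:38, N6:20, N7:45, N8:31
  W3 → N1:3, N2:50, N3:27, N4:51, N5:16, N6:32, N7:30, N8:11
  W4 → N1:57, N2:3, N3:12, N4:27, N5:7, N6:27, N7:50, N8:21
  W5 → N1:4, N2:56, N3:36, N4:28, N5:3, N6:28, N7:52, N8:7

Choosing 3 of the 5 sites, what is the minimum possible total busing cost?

Open {W1, W4, W5}.
  N1→W5 4, N2→W4 3, N3→W4 12, N4→W1 7, N5→W5 3, N6→W4 27, N7→W1 9, N8→W5 7  ⇒ total 72.
Compare {W1, W3, W4}: total 79.
Compare {W1, W3, W5}: total 99.
No size-3 selection does better; minimum is 72.

72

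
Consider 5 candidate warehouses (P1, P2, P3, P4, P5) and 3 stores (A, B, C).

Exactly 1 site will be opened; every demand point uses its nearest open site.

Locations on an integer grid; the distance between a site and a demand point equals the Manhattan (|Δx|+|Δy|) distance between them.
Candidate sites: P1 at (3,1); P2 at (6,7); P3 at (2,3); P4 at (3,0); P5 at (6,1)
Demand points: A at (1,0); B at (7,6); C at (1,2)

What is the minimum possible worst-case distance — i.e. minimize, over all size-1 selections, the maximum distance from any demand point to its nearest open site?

Open {P5}.
  Farthest demand point is A at distance 6 (to P5); all others are ≤ 6.
With {P3} the worst case is 8.
With {P1} the worst case is 9.
No size-1 selection achieves below 6.

6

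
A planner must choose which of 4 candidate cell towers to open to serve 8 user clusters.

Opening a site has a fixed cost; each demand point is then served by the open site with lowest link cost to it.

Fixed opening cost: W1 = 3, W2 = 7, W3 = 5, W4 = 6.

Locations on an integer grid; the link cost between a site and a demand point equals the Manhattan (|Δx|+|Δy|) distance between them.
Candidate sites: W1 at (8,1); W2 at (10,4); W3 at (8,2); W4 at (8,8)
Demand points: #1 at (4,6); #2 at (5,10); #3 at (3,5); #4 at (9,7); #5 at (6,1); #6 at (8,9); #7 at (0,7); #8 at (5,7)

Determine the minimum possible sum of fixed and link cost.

Open {W1, W4}: assign each demand point to its cheapest open site.
  #1→W4 6, #2→W4 5, #3→W4 8, #4→W4 2, #5→W1 2, #6→W4 1, #7→W4 9, #8→W4 4
  link cost 37, fixed 9 → total 46.
Compare {W3, W4}: link cost 38 + fixed 11 = 49.
Compare {W4}: link cost 44 + fixed 6 = 50.
Compare {W1, W3, W4}: link cost 37 + fixed 14 = 51.
All other subsets cost ≥ 49. Minimum total cost: 46.

46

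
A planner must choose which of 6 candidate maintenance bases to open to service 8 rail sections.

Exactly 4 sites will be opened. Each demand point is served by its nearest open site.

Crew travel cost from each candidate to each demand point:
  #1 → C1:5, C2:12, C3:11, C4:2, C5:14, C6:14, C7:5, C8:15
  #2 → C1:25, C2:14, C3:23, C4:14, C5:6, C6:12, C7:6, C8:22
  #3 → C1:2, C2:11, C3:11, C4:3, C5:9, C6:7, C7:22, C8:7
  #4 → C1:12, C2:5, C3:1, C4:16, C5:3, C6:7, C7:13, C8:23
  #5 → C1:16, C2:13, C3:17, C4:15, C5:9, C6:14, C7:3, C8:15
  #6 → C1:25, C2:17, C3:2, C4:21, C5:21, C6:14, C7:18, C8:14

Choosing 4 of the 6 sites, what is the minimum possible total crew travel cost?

Open {#1, #3, #4, #5}.
  C1→#3 2, C2→#4 5, C3→#4 1, C4→#1 2, C5→#4 3, C6→#3 7, C7→#5 3, C8→#3 7  ⇒ total 30.
Compare {#2, #3, #4, #5}: total 31.
Compare {#3, #4, #5, #6}: total 31.
No size-4 selection does better; minimum is 30.

30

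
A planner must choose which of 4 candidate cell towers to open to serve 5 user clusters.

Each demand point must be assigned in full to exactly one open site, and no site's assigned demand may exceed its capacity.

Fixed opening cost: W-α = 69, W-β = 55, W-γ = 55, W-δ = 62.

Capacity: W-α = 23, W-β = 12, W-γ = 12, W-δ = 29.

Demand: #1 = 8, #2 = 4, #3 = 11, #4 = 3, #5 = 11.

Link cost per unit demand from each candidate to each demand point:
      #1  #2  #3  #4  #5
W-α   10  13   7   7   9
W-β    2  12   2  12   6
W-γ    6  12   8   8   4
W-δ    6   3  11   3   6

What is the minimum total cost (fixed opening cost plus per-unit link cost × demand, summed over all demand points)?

274

Open {W-β, W-δ}; cheapest assignment that respects the capacities:
  W-β (cap 12, load 11): #3 — cost 11×2 = 22
  W-δ (cap 29, load 26): #1, #2, #4, #5 — cost 8×6 + 4×3 + 3×3 + 11×6 = 135
  Shipping 157, fixed 117 → total 274.
  Any other capacity-feasible assignment to {W-β, W-δ} ships for at least 157.
Compare {W-β, W-γ, W-δ}: its best feasible assignment gives total 307.
Compare {W-γ, W-δ}: its best feasible assignment gives total 340.
Every other set of open sites that can feasibly serve all demand totals ≥ 307 even under its best assignment. Minimum: 274.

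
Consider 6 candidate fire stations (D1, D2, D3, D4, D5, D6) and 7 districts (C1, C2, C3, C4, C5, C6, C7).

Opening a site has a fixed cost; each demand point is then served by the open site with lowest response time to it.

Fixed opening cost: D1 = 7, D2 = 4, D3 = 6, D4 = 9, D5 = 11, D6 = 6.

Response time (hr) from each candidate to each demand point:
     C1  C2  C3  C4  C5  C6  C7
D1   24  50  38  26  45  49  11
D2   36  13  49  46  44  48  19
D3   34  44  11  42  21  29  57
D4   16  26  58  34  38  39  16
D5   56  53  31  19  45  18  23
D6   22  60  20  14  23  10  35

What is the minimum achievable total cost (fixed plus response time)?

125

Open {D1, D2, D3, D6}: assign each demand point to its cheapest open site.
  C1→D6 22, C2→D2 13, C3→D3 11, C4→D6 14, C5→D3 21, C6→D6 10, C7→D1 11
  response time 102, fixed 23 → total 125.
Compare {D2, D3, D6}: response time 110 + fixed 16 = 126.
Compare {D2, D3, D4, D6}: response time 101 + fixed 25 = 126.
Compare {D1, D2, D3, D4, D6}: response time 96 + fixed 32 = 128.
All other subsets cost ≥ 126. Minimum total cost: 125.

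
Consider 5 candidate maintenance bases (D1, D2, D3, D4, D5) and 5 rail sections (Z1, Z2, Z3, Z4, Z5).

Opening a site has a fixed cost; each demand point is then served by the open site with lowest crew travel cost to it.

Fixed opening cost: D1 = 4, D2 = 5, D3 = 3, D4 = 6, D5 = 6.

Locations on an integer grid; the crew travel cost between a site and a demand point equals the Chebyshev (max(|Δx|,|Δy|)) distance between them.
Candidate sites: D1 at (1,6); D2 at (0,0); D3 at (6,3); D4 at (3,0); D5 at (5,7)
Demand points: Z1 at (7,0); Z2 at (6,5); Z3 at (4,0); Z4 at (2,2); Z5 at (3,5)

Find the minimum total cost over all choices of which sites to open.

Open {D3}: assign each demand point to its cheapest open site.
  Z1→D3 3, Z2→D3 2, Z3→D3 3, Z4→D3 4, Z5→D3 3
  crew travel cost 15, fixed 3 → total 18.
Compare {D3, D4}: crew travel cost 11 + fixed 9 = 20.
Compare {D1, D3}: crew travel cost 14 + fixed 7 = 21.
Compare {D2, D3}: crew travel cost 13 + fixed 8 = 21.
All other subsets cost ≥ 20. Minimum total cost: 18.

18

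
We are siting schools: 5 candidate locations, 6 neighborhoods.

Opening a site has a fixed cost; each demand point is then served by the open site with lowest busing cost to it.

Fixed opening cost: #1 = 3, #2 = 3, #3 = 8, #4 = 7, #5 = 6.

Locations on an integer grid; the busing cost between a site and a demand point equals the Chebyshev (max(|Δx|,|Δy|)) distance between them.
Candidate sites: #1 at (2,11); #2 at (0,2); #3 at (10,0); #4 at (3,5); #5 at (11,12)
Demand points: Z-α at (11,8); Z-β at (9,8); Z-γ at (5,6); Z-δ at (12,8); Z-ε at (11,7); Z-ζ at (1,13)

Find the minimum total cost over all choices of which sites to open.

Open {#1, #5}: assign each demand point to its cheapest open site.
  Z-α→#5 4, Z-β→#5 4, Z-γ→#1 5, Z-δ→#5 4, Z-ε→#5 5, Z-ζ→#1 2
  busing cost 24, fixed 9 → total 33.
Compare {#1, #2, #5}: busing cost 24 + fixed 12 = 36.
Compare {#1, #4, #5}: busing cost 21 + fixed 16 = 37.
Compare {#5}: busing cost 33 + fixed 6 = 39.
All other subsets cost ≥ 36. Minimum total cost: 33.

33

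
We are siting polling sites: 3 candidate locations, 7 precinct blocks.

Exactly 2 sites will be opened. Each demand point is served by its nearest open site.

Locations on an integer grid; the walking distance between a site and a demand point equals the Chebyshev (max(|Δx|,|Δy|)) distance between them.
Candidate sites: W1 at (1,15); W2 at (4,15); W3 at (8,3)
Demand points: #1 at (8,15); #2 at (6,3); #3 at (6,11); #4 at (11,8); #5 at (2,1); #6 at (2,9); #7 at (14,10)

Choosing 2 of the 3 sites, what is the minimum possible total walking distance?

34

Open {W2, W3}.
  #1→W2 4, #2→W3 2, #3→W2 4, #4→W3 5, #5→W3 6, #6→W2 6, #7→W3 7  ⇒ total 34.
Compare {W1, W3}: total 38.
Compare {W1, W2}: total 57.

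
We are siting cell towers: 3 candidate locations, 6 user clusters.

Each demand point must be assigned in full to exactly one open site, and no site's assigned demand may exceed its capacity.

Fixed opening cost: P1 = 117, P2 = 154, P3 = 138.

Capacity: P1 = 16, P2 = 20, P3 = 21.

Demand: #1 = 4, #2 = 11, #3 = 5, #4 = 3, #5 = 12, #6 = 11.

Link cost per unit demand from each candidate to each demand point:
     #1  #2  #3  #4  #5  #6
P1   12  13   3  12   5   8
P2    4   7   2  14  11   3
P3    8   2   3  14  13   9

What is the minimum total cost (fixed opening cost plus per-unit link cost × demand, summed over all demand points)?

586

Open {P1, P2, P3}; cheapest assignment that respects the capacities:
  P1 (cap 16, load 15): #4, #5 — cost 3×12 + 12×5 = 96
  P2 (cap 20, load 20): #1, #3, #6 — cost 4×4 + 5×2 + 11×3 = 59
  P3 (cap 21, load 11): #2 — cost 11×2 = 22
  Shipping 177, fixed 409 → total 586.
  Any other capacity-feasible assignment to {P1, P2, P3} ships for at least 177.
Total demand is 46 and no other set of sites has combined capacity ≥ 46, so {P1, P2, P3} is the only feasible choice of open sites. Minimum: 586.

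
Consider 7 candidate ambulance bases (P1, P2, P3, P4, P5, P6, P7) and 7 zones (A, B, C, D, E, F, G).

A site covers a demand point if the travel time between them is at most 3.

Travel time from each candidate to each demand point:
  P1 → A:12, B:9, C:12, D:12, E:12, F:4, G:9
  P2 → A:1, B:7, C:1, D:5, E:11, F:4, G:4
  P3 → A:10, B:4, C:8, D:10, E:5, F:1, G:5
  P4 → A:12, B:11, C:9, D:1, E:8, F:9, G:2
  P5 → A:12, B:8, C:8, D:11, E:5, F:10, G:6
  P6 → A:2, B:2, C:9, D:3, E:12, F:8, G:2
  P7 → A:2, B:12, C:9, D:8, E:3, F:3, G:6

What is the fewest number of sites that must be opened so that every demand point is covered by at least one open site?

Coverage sets (demand points within 3 of each site):
  P1: {}
  P2: {A, C}
  P3: {F}
  P4: {D, G}
  P5: {}
  P6: {A, B, D, G}
  P7: {A, E, F}
No 2 sites suffice: every size-2 union leaves at least one demand point uncovered.
But {P2, P6, P7} covers everything, so the minimum is 3.

3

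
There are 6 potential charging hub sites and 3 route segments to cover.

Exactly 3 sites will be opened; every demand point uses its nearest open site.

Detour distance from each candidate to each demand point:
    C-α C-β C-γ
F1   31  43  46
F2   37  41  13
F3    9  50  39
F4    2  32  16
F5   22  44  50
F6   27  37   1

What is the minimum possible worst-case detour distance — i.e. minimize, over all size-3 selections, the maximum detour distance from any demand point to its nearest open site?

32

Open {F1, F2, F4}.
  Farthest demand point is C-β at detour distance 32 (to F4); all others are ≤ 32.
With {F1, F3, F4} the worst case is 32.
With {F1, F4, F5} the worst case is 32.
No size-3 selection achieves below 32.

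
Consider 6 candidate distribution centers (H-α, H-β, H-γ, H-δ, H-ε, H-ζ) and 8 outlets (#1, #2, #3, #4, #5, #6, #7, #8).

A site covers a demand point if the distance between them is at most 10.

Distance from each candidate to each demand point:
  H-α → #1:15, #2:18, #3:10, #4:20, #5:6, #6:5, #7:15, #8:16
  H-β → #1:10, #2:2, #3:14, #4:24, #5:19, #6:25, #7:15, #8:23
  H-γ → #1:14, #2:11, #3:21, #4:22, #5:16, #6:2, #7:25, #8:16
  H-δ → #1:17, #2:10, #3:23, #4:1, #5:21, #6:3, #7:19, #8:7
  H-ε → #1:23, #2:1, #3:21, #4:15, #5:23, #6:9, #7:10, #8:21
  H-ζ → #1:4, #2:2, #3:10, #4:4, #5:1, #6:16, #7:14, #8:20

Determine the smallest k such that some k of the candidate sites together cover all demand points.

3

Coverage sets (demand points within 10 of each site):
  H-α: {#3, #5, #6}
  H-β: {#1, #2}
  H-γ: {#6}
  H-δ: {#2, #4, #6, #8}
  H-ε: {#2, #6, #7}
  H-ζ: {#1, #2, #3, #4, #5}
No 2 sites suffice: every size-2 union leaves at least one demand point uncovered.
But {H-δ, H-ε, H-ζ} covers everything, so the minimum is 3.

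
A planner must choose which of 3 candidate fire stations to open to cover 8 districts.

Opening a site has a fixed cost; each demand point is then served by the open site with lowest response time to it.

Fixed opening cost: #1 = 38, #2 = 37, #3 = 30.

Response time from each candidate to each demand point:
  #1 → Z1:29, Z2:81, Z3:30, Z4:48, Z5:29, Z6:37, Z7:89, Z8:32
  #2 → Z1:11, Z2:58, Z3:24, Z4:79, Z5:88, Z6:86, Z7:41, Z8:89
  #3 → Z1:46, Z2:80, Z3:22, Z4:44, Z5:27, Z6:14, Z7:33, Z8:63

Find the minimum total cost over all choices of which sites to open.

339

Open {#2, #3}: assign each demand point to its cheapest open site.
  Z1→#2 11, Z2→#2 58, Z3→#3 22, Z4→#3 44, Z5→#3 27, Z6→#3 14, Z7→#3 33, Z8→#3 63
  response time 272, fixed 67 → total 339.
Compare {#1, #2, #3}: response time 241 + fixed 105 = 346.
Compare {#1, #3}: response time 281 + fixed 68 = 349.
Compare {#1, #2}: response time 280 + fixed 75 = 355.
All other subsets cost ≥ 346. Minimum total cost: 339.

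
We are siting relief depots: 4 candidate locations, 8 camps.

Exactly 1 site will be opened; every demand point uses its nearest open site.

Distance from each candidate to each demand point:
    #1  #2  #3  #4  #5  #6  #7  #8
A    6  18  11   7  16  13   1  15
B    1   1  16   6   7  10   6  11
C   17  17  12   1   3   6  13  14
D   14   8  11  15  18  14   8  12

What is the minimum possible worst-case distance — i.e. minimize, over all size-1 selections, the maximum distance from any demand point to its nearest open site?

Open {B}.
  Farthest demand point is #3 at distance 16 (to B); all others are ≤ 16.
With {C} the worst case is 17.
With {A} the worst case is 18.
No size-1 selection achieves below 16.

16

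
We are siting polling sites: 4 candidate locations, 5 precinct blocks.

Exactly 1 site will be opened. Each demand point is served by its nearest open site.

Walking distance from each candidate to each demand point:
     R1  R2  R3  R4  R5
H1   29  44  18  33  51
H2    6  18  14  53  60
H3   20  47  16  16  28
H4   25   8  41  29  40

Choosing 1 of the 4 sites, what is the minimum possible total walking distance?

Open {H3}.
  R1→H3 20, R2→H3 47, R3→H3 16, R4→H3 16, R5→H3 28  ⇒ total 127.
Compare {H4}: total 143.
Compare {H2}: total 151.
No size-1 selection does better; minimum is 127.

127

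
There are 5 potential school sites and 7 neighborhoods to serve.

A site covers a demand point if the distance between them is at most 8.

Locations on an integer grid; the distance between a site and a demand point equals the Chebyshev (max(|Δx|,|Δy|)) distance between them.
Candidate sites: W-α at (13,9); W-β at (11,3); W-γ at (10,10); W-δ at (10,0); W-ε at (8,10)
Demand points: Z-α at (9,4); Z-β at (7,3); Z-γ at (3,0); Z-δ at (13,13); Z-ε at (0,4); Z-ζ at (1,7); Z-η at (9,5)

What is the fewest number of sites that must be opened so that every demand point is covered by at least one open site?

2

Coverage sets (demand points within 8 of each site):
  W-α: {Z-α, Z-β, Z-δ, Z-η}
  W-β: {Z-α, Z-β, Z-γ, Z-η}
  W-γ: {Z-α, Z-β, Z-δ, Z-η}
  W-δ: {Z-α, Z-β, Z-γ, Z-η}
  W-ε: {Z-α, Z-β, Z-δ, Z-ε, Z-ζ, Z-η}
No single site covers all 7 demand points.
But {W-β, W-ε} covers everything, so the minimum is 2.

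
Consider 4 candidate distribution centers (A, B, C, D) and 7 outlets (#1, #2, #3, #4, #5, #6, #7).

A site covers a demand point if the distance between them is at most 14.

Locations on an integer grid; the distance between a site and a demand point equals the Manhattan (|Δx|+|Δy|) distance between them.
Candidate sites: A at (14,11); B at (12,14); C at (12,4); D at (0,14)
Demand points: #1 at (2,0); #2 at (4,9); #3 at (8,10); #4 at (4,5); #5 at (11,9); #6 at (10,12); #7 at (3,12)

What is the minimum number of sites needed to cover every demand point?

Coverage sets (demand points within 14 of each site):
  A: {#2, #3, #5, #6, #7}
  B: {#2, #3, #5, #6, #7}
  C: {#1, #2, #3, #4, #5, #6}
  D: {#2, #3, #4, #6, #7}
No single site covers all 7 demand points.
But {A, C} covers everything, so the minimum is 2.

2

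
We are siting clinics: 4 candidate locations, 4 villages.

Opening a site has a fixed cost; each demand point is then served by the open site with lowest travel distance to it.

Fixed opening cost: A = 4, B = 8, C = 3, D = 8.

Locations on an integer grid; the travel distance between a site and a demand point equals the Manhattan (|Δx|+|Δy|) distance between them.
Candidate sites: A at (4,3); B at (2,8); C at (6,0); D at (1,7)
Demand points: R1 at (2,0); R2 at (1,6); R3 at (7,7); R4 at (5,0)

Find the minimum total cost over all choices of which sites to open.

Open {C, D}: assign each demand point to its cheapest open site.
  R1→C 4, R2→D 1, R3→D 6, R4→C 1
  travel distance 12, fixed 11 → total 23.
Compare {A, C}: travel distance 18 + fixed 7 = 25.
Compare {B, C}: travel distance 14 + fixed 11 = 25.
Compare {A}: travel distance 22 + fixed 4 = 26.
All other subsets cost ≥ 25. Minimum total cost: 23.

23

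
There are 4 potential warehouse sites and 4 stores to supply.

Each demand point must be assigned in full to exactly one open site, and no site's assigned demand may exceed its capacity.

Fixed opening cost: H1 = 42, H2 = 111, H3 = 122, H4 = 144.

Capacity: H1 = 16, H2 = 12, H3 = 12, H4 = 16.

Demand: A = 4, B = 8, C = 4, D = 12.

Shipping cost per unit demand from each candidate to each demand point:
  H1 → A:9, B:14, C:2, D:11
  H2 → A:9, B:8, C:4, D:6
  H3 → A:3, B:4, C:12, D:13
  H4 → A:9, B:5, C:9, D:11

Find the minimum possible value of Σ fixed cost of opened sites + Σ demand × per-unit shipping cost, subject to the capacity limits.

Open {H1, H3}; cheapest assignment that respects the capacities:
  H1 (cap 16, load 16): C, D — cost 4×2 + 12×11 = 140
  H3 (cap 12, load 12): A, B — cost 4×3 + 8×4 = 44
  Shipping 184, fixed 164 → total 348.
  Any other capacity-feasible assignment to {H1, H3} ships for at least 184.
Compare {H1, H2}: its best feasible assignment gives total 381.
Compare {H1, H2, H3}: its best feasible assignment gives total 399.
Every other set of open sites that can feasibly serve all demand totals ≥ 381 even under its best assignment. Minimum: 348.

348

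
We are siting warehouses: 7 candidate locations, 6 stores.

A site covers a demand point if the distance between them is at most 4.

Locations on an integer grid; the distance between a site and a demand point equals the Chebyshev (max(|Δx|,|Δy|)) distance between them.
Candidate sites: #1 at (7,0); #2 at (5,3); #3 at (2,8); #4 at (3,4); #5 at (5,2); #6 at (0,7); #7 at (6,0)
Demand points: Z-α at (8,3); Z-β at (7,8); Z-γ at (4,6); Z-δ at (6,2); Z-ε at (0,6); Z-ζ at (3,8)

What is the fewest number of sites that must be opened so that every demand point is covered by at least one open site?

2

Coverage sets (demand points within 4 of each site):
  #1: {Z-α, Z-δ}
  #2: {Z-α, Z-γ, Z-δ}
  #3: {Z-γ, Z-ε, Z-ζ}
  #4: {Z-β, Z-γ, Z-δ, Z-ε, Z-ζ}
  #5: {Z-α, Z-γ, Z-δ}
  #6: {Z-γ, Z-ε, Z-ζ}
  #7: {Z-α, Z-δ}
No single site covers all 6 demand points.
But {#1, #4} covers everything, so the minimum is 2.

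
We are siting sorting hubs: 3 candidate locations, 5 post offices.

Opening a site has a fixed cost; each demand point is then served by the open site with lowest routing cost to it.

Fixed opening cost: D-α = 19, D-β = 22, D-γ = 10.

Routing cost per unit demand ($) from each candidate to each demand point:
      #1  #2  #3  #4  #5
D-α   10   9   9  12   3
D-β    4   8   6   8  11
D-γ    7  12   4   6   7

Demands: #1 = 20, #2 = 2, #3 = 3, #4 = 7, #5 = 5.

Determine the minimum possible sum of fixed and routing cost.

Open {D-α, D-β, D-γ}: assign each demand point to its cheapest open site.
  #1→D-β 20×4=80, #2→D-β 2×8=16, #3→D-γ 3×4=12, #4→D-γ 7×6=42, #5→D-α 5×3=15
  routing cost 165, fixed 51 → total 216.
Compare {D-β, D-γ}: routing cost 185 + fixed 32 = 217.
Compare {D-α, D-β}: routing cost 185 + fixed 41 = 226.
Compare {D-β}: routing cost 225 + fixed 22 = 247.
All other subsets cost ≥ 217. Minimum total cost: 216.

216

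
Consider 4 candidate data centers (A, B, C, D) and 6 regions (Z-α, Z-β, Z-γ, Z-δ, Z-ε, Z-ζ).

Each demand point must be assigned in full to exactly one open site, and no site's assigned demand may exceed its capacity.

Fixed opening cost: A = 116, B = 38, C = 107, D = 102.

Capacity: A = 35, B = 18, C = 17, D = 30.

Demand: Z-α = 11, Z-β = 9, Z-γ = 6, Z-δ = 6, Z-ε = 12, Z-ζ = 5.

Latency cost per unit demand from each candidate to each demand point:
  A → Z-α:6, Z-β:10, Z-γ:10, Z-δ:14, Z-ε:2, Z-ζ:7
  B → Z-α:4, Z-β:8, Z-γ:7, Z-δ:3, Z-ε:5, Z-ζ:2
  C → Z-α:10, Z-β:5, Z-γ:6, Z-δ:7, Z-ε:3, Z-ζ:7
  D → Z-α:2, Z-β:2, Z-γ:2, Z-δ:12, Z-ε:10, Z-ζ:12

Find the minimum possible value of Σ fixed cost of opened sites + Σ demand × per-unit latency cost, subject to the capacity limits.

360

Open {A, B, D}; cheapest assignment that respects the capacities:
  A (cap 35, load 12): Z-ε — cost 12×2 = 24
  B (cap 18, load 11): Z-δ, Z-ζ — cost 6×3 + 5×2 = 28
  D (cap 30, load 26): Z-α, Z-β, Z-γ — cost 11×2 + 9×2 + 6×2 = 52
  Shipping 104, fixed 256 → total 360.
  Any other capacity-feasible assignment to {A, B, D} ships for at least 104.
Compare {B, C, D}: its best feasible assignment gives total 363.
Compare {A, B}: its best feasible assignment gives total 404.
Every other set of open sites that can feasibly serve all demand totals ≥ 363 even under its best assignment. Minimum: 360.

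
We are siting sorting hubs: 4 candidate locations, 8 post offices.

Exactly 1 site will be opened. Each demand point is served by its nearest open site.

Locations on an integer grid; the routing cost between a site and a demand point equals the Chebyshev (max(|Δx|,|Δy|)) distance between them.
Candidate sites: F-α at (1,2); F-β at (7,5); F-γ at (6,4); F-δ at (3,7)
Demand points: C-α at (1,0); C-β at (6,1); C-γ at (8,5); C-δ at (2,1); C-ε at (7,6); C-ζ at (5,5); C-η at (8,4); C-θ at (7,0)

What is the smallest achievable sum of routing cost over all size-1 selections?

Open {F-γ}.
  C-α→F-γ 5, C-β→F-γ 3, C-γ→F-γ 2, C-δ→F-γ 4, C-ε→F-γ 2, C-ζ→F-γ 1, C-η→F-γ 2, C-θ→F-γ 4  ⇒ total 23.
Compare {F-β}: total 25.
Compare {F-α}: total 38.
No size-1 selection does better; minimum is 23.

23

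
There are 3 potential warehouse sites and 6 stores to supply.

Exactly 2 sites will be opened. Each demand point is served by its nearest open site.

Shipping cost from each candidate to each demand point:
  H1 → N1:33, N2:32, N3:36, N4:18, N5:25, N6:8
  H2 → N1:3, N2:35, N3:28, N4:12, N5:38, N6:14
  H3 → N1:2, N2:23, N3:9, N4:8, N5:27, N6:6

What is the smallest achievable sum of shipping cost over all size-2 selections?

73

Open {H1, H3}.
  N1→H3 2, N2→H3 23, N3→H3 9, N4→H3 8, N5→H1 25, N6→H3 6  ⇒ total 73.
Compare {H2, H3}: total 75.
Compare {H1, H2}: total 108.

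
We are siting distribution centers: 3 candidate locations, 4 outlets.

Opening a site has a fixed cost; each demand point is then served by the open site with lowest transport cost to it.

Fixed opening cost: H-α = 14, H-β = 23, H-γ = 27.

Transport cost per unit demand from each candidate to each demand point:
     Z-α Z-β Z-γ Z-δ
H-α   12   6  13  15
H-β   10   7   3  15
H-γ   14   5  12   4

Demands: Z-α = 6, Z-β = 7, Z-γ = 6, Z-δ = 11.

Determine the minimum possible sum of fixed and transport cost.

207

Open {H-β, H-γ}: assign each demand point to its cheapest open site.
  Z-α→H-β 6×10=60, Z-β→H-γ 7×5=35, Z-γ→H-β 6×3=18, Z-δ→H-γ 11×4=44
  transport cost 157, fixed 50 → total 207.
Compare {H-α, H-β, H-γ}: transport cost 157 + fixed 64 = 221.
Compare {H-γ}: transport cost 235 + fixed 27 = 262.
Compare {H-α, H-γ}: transport cost 223 + fixed 41 = 264.
All other subsets cost ≥ 221. Minimum total cost: 207.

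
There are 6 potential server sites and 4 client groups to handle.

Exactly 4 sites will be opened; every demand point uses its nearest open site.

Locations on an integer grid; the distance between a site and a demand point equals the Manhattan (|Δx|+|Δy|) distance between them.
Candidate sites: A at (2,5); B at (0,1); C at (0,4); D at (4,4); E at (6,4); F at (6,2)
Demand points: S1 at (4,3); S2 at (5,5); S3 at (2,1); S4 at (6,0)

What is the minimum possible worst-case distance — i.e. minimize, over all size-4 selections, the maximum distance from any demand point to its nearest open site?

Open {A, B, D, F}.
  Farthest demand point is S2 at distance 2 (to D); all others are ≤ 2.
With {B, C, D, F} the worst case is 2.
With {B, D, E, F} the worst case is 2.
No size-4 selection achieves below 2.

2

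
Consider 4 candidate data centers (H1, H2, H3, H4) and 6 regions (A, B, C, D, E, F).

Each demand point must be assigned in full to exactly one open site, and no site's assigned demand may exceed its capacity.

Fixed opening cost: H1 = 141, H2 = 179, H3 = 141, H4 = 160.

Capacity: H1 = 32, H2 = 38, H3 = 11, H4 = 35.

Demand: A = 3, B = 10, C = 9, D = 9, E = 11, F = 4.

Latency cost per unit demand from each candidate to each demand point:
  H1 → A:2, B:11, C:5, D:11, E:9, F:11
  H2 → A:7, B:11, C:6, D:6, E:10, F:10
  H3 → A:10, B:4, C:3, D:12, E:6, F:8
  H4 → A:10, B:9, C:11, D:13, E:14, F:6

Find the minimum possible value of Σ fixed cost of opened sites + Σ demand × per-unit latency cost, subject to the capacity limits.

Open {H2, H3}; cheapest assignment that respects the capacities:
  H2 (cap 38, load 36): A, C, D, E, F — cost 3×7 + 9×6 + 9×6 + 11×10 + 4×10 = 279
  H3 (cap 11, load 10): B — cost 10×4 = 40
  Shipping 319, fixed 320 → total 639.
  Any other capacity-feasible assignment to {H2, H3} ships for at least 319.
Compare {H1, H4}: its best feasible assignment gives total 664.
Compare {H1, H2}: its best feasible assignment gives total 674.
Every other set of open sites that can feasibly serve all demand totals ≥ 664 even under its best assignment. Minimum: 639.

639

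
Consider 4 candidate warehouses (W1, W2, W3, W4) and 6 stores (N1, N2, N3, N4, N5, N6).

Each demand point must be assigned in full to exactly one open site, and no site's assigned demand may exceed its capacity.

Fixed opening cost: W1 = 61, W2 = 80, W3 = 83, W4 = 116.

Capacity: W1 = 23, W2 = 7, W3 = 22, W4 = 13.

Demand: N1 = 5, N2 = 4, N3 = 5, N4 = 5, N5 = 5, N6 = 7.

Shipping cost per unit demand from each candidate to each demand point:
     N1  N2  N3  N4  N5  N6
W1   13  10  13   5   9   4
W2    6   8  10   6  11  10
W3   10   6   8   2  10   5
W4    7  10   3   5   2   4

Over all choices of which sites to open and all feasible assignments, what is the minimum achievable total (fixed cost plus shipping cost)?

Open {W1, W3}; cheapest assignment that respects the capacities:
  W1 (cap 23, load 12): N5, N6 — cost 5×9 + 7×4 = 73
  W3 (cap 22, load 19): N1, N2, N3, N4 — cost 5×10 + 4×6 + 5×8 + 5×2 = 124
  Shipping 197, fixed 144 → total 341.
  Any other capacity-feasible assignment to {W1, W3} ships for at least 197.
Compare {W3, W4}: its best feasible assignment gives total 343.
Compare {W1, W4}: its best feasible assignment gives total 360.
Every other set of open sites that can feasibly serve all demand totals ≥ 343 even under its best assignment. Minimum: 341.

341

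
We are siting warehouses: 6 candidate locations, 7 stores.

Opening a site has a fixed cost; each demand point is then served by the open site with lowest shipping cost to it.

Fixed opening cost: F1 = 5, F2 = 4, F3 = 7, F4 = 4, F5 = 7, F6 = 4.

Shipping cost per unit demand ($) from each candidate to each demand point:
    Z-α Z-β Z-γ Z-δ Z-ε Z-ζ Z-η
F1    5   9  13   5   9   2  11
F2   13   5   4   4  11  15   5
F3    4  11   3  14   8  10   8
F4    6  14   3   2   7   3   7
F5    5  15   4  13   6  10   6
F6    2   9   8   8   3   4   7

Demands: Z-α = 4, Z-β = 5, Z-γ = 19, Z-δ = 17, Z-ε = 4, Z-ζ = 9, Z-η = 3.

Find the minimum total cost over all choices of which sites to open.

186

Open {F1, F2, F4, F6}: assign each demand point to its cheapest open site.
  Z-α→F6 4×2=8, Z-β→F2 5×5=25, Z-γ→F4 19×3=57, Z-δ→F4 17×2=34, Z-ε→F6 4×3=12, Z-ζ→F1 9×2=18, Z-η→F2 3×5=15
  shipping cost 169, fixed 17 → total 186.
Compare {F2, F4, F6}: shipping cost 178 + fixed 12 = 190.
Compare {F1, F2, F3, F4, F6}: shipping cost 169 + fixed 24 = 193.
Compare {F1, F2, F4, F5, F6}: shipping cost 169 + fixed 24 = 193.
All other subsets cost ≥ 190. Minimum total cost: 186.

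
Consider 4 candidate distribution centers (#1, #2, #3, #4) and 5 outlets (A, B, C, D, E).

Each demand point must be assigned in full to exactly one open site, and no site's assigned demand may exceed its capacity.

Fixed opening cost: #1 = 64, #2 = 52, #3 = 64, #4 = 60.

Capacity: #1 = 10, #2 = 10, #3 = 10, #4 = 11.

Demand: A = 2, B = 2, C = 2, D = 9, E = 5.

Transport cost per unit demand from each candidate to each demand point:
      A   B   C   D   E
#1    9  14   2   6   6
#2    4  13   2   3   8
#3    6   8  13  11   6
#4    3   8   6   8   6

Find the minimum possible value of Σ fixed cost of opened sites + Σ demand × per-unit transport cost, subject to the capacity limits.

Open {#2, #4}; cheapest assignment that respects the capacities:
  #2 (cap 10, load 9): D — cost 9×3 = 27
  #4 (cap 11, load 11): A, B, C, E — cost 2×3 + 2×8 + 2×6 + 5×6 = 64
  Shipping 91, fixed 112 → total 203.
  Any other capacity-feasible assignment to {#2, #4} ships for at least 91.
Compare {#1, #4}: its best feasible assignment gives total 242.
Compare {#1, #2, #4}: its best feasible assignment gives total 259.
Every other set of open sites that can feasibly serve all demand totals ≥ 242 even under its best assignment. Minimum: 203.

203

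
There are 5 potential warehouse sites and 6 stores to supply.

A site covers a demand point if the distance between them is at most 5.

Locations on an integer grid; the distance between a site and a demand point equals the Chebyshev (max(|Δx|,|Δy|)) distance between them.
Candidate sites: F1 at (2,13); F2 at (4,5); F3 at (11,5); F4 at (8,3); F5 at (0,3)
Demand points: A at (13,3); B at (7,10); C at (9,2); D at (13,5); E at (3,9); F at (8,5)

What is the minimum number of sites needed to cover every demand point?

2

Coverage sets (demand points within 5 of each site):
  F1: {B, E}
  F2: {B, C, E, F}
  F3: {A, B, C, D, F}
  F4: {A, C, D, F}
  F5: {}
No single site covers all 6 demand points.
But {F1, F3} covers everything, so the minimum is 2.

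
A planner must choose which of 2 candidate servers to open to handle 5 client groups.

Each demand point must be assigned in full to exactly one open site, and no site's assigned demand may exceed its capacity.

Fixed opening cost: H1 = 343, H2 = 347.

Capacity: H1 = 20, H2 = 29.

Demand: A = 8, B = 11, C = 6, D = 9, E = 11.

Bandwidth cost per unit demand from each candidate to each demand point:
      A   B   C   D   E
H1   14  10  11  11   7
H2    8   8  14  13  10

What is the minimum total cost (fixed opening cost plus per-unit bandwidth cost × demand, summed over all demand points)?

1102

Open {H1, H2}; cheapest assignment that respects the capacities:
  H1 (cap 20, load 20): D, E — cost 9×11 + 11×7 = 176
  H2 (cap 29, load 25): A, B, C — cost 8×8 + 11×8 + 6×14 = 236
  Shipping 412, fixed 690 → total 1102.
  Any other capacity-feasible assignment to {H1, H2} ships for at least 412.
Total demand is 45 and no other set of sites has combined capacity ≥ 45, so {H1, H2} is the only feasible choice of open sites. Minimum: 1102.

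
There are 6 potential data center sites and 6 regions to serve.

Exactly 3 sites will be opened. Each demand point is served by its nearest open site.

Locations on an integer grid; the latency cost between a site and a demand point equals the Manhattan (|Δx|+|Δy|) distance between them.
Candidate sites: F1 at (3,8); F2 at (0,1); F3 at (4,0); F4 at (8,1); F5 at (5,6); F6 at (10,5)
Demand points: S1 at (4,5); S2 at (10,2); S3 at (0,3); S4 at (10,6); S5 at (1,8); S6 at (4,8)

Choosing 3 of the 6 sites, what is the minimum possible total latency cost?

13

Open {F1, F2, F6}.
  S1→F1 4, S2→F6 3, S3→F2 2, S4→F6 1, S5→F1 2, S6→F1 1  ⇒ total 13.
Compare {F1, F5, F6}: total 17.
Compare {F2, F5, F6}: total 17.
No size-3 selection does better; minimum is 13.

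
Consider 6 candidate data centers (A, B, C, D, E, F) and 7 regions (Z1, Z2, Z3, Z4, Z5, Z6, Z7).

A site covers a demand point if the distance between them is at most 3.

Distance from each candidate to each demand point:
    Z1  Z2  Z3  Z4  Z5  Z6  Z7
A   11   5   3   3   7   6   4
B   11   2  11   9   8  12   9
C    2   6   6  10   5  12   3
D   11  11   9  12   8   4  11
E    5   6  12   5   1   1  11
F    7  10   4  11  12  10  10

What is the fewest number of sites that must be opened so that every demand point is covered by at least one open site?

Coverage sets (demand points within 3 of each site):
  A: {Z3, Z4}
  B: {Z2}
  C: {Z1, Z7}
  D: {}
  E: {Z5, Z6}
  F: {}
No 3 sites suffice: every size-3 union leaves at least one demand point uncovered.
But {A, B, C, E} covers everything, so the minimum is 4.

4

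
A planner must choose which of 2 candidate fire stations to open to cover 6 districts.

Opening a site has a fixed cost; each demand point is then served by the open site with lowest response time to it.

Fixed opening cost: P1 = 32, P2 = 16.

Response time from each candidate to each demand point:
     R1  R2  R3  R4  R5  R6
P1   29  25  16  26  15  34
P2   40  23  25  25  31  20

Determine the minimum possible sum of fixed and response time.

Open {P1, P2}: assign each demand point to its cheapest open site.
  R1→P1 29, R2→P2 23, R3→P1 16, R4→P2 25, R5→P1 15, R6→P2 20
  response time 128, fixed 48 → total 176.
Compare {P1}: response time 145 + fixed 32 = 177.
Compare {P2}: response time 164 + fixed 16 = 180.

176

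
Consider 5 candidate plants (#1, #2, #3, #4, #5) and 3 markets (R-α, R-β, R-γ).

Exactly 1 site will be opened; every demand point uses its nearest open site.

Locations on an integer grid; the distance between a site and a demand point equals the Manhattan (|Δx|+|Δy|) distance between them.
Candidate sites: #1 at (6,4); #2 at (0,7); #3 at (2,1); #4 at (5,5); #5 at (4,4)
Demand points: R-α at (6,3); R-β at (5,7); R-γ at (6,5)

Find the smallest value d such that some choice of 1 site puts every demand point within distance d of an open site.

3

Open {#4}.
  Farthest demand point is R-α at distance 3 (to #4); all others are ≤ 3.
With {#1} the worst case is 4.
With {#5} the worst case is 4.
No size-1 selection achieves below 3.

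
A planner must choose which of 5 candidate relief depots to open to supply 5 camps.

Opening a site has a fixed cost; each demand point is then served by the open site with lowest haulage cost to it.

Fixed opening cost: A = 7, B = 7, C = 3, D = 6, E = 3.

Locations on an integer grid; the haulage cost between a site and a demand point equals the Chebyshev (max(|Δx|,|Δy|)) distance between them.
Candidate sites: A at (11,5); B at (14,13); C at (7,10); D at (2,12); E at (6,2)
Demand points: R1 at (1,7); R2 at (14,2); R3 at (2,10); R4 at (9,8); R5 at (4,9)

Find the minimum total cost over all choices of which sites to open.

27

Open {C}: assign each demand point to its cheapest open site.
  R1→C 6, R2→C 8, R3→C 5, R4→C 2, R5→C 3
  haulage cost 24, fixed 3 → total 27.
Compare {A, C}: haulage cost 19 + fixed 10 = 29.
Compare {A, D}: haulage cost 16 + fixed 13 = 29.
Compare {C, D}: haulage cost 20 + fixed 9 = 29.
All other subsets cost ≥ 29. Minimum total cost: 27.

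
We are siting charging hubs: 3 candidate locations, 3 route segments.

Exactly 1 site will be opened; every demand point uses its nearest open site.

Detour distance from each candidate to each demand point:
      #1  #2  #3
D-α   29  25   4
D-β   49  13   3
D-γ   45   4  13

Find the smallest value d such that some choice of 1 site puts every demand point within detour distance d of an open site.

29

Open {D-α}.
  Farthest demand point is #1 at detour distance 29 (to D-α); all others are ≤ 29.
With {D-γ} the worst case is 45.
With {D-β} the worst case is 49.
No size-1 selection achieves below 29.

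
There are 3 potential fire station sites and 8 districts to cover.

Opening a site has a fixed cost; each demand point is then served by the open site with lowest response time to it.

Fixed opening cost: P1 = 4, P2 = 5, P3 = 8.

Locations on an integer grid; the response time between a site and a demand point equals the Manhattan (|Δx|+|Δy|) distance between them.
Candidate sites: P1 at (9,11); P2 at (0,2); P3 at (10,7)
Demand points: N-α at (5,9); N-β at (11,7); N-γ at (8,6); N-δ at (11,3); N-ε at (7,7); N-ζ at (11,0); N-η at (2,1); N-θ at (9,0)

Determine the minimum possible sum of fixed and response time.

51

Open {P2, P3}: assign each demand point to its cheapest open site.
  N-α→P3 7, N-β→P3 1, N-γ→P3 3, N-δ→P3 5, N-ε→P3 3, N-ζ→P3 8, N-η→P2 3, N-θ→P3 8
  response time 38, fixed 13 → total 51.
Compare {P1, P2, P3}: response time 37 + fixed 17 = 54.
Compare {P3}: response time 49 + fixed 8 = 57.
Compare {P1, P3}: response time 48 + fixed 12 = 60.
All other subsets cost ≥ 54. Minimum total cost: 51.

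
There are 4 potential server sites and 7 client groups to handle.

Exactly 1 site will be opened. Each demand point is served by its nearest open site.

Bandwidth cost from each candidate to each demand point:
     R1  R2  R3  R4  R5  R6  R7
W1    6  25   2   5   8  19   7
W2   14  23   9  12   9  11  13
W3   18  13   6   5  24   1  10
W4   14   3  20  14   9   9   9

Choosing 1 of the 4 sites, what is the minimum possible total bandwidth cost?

Open {W1}.
  R1→W1 6, R2→W1 25, R3→W1 2, R4→W1 5, R5→W1 8, R6→W1 19, R7→W1 7  ⇒ total 72.
Compare {W3}: total 77.
Compare {W4}: total 78.
No size-1 selection does better; minimum is 72.

72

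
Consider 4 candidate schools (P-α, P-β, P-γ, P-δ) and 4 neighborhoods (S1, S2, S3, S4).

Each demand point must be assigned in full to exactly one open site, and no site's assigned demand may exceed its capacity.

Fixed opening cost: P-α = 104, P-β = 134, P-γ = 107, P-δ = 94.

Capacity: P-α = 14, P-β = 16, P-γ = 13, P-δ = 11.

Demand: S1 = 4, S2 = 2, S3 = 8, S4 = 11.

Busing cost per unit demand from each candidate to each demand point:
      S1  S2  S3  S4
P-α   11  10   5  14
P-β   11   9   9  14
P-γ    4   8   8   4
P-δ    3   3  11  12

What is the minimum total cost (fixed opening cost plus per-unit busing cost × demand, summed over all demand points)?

355

Open {P-α, P-γ}; cheapest assignment that respects the capacities:
  P-α (cap 14, load 12): S1, S3 — cost 4×11 + 8×5 = 84
  P-γ (cap 13, load 13): S2, S4 — cost 2×8 + 11×4 = 60
  Shipping 144, fixed 211 → total 355.
  Any other capacity-feasible assignment to {P-α, P-γ} ships for at least 144.
Compare {P-α, P-γ, P-δ}: its best feasible assignment gives total 407.
Compare {P-β, P-γ}: its best feasible assignment gives total 417.
Every other set of open sites that can feasibly serve all demand totals ≥ 407 even under its best assignment. Minimum: 355.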